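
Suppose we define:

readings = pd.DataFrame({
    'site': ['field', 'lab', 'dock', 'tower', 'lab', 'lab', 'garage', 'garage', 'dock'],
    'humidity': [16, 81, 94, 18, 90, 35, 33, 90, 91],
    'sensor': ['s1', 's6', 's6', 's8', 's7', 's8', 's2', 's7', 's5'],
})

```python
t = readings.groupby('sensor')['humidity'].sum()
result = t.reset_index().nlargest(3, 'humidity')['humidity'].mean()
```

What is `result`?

group by sensor, sum of humidity:
sensor
s1     16
s2     33
s5     91
s6    175
s7    180
s8     53
Name: humidity, dtype: int64
reset_index():
  sensor  humidity
0     s1        16
1     s2        33
2     s5        91
3     s6       175
4     s7       180
5     s8        53
take 3 rows with largest humidity:
  sensor  humidity
4     s7       180
3     s6       175
2     s5        91
Reading off the mean of column 'humidity', we get 148.666666667.

148.666666667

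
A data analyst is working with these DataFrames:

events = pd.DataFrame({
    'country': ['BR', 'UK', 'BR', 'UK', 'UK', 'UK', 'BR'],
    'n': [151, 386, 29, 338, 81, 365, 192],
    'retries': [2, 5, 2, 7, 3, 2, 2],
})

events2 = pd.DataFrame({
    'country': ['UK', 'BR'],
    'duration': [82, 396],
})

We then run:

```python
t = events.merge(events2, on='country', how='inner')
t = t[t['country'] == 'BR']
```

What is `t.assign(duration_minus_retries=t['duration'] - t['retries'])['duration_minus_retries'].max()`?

merge on 'country' (how='inner') → 7 rows:
  country    n  retries  duration
0      BR  151        2       396
1      UK  386        5        82
2      BR   29        2       396
3      UK  338        7        82
4      UK   81        3        82
5      UK  365        2        82
6      BR  192        2       396
filter rows where country == 'BR':
  country    n  retries  duration
0      BR  151        2       396
2      BR   29        2       396
6      BR  192        2       396
add column duration_minus_retries = t['duration'] - t['retries']:
  country    n  retries  duration  duration_minus_retries
0      BR  151        2       396                     394
2      BR   29        2       396                     394
6      BR  192        2       396                     394

394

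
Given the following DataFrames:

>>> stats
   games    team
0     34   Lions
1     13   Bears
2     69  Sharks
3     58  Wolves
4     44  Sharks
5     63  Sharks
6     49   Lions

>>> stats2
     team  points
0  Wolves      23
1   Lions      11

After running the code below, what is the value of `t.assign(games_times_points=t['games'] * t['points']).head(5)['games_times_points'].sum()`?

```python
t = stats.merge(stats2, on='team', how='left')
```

1708.0

merge on 'team' (how='left') → 7 rows:
   games    team  points
0     34   Lions    11.0
1     13   Bears     NaN
2     69  Sharks     NaN
3     58  Wolves    23.0
4     44  Sharks     NaN
5     63  Sharks     NaN
6     49   Lions    11.0
add column games_times_points = t['games'] * t['points']:
   games    team  points  games_times_points
0     34   Lions    11.0               374.0
1     13   Bears     NaN                 NaN
2     69  Sharks     NaN                 NaN
3     58  Wolves    23.0              1334.0
4     44  Sharks     NaN                 NaN
5     63  Sharks     NaN                 NaN
6     49   Lions    11.0               539.0
take first 5 rows:
   games    team  points  games_times_points
0     34   Lions    11.0               374.0
1     13   Bears     NaN                 NaN
2     69  Sharks     NaN                 NaN
3     58  Wolves    23.0              1334.0
4     44  Sharks     NaN                 NaN
The sum of column 'games_times_points' is 1708.0.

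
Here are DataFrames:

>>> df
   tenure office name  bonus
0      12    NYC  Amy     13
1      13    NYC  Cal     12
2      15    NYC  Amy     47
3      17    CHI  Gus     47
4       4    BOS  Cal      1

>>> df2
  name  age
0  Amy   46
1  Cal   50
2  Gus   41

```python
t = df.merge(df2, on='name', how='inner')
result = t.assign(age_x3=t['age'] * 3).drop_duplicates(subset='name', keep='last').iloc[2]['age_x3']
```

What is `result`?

150

merge on 'name' (how='inner') → 5 rows:
   tenure office name  bonus  age
0      12    NYC  Amy     13   46
1      13    NYC  Cal     12   50
2      15    NYC  Amy     47   46
3      17    CHI  Gus     47   41
4       4    BOS  Cal      1   50
add column age_x3 = t['age'] * 3:
   tenure office name  bonus  age  age_x3
0      12    NYC  Amy     13   46     138
1      13    NYC  Cal     12   50     150
2      15    NYC  Amy     47   46     138
3      17    CHI  Gus     47   41     123
4       4    BOS  Cal      1   50     150
drop duplicate name (keep=last):
   tenure office name  bonus  age  age_x3
2      15    NYC  Amy     47   46     138
3      17    CHI  Gus     47   41     123
4       4    BOS  Cal      1   50     150
The value at position 2, column 'age_x3' is 150.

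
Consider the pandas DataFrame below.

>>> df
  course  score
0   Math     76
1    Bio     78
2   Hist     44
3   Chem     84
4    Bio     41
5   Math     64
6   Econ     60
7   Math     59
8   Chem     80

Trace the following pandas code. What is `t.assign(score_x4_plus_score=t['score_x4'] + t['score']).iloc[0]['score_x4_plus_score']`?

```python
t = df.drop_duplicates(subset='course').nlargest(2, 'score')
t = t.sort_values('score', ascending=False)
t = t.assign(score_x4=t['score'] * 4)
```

drop duplicate course (keep=first):
  course  score
0   Math     76
1    Bio     78
2   Hist     44
3   Chem     84
6   Econ     60
take 2 rows with largest score:
  course  score
3   Chem     84
1    Bio     78
sort by score descending:
  course  score
3   Chem     84
1    Bio     78
add column score_x4 = t['score'] * 4:
  course  score  score_x4
3   Chem     84       336
1    Bio     78       312
add column score_x4_plus_score = t['score_x4'] + t['score']:
  course  score  score_x4  score_x4_plus_score
3   Chem     84       336                  420
1    Bio     78       312                  390
Hence 420.

420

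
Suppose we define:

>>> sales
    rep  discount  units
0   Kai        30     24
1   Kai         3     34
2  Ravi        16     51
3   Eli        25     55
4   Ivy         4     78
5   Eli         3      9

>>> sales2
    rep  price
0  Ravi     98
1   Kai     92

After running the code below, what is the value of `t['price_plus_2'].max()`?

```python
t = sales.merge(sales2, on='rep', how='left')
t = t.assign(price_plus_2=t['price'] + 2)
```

merge on 'rep' (how='left') → 6 rows:
    rep  discount  units  price
0   Kai        30     24   92.0
1   Kai         3     34   92.0
2  Ravi        16     51   98.0
3   Eli        25     55    NaN
4   Ivy         4     78    NaN
5   Eli         3      9    NaN
add column price_plus_2 = t['price'] + 2:
    rep  discount  units  price  price_plus_2
0   Kai        30     24   92.0          94.0
1   Kai         3     34   92.0          94.0
2  Ravi        16     51   98.0         100.0
3   Eli        25     55    NaN           NaN
4   Ivy         4     78    NaN           NaN
5   Eli         3      9    NaN           NaN
Hence 100.0.

100.0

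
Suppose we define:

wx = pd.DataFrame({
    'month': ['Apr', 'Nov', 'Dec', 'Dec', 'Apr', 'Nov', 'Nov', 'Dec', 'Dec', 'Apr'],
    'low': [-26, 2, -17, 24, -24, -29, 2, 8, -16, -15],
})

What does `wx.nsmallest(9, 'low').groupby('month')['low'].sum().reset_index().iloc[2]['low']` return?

take 9 rows with smallest low:
  month  low
5   Nov  -29
0   Apr  -26
4   Apr  -24
2   Dec  -17
8   Dec  -16
9   Apr  -15
1   Nov    2
6   Nov    2
7   Dec    8
group by month, sum of low:
month
Apr   -65
Dec   -25
Nov   -25
Name: low, dtype: int64
reset_index():
  month  low
0   Apr  -65
1   Dec  -25
2   Nov  -25
So iloc[2]['low'] = -25.

-25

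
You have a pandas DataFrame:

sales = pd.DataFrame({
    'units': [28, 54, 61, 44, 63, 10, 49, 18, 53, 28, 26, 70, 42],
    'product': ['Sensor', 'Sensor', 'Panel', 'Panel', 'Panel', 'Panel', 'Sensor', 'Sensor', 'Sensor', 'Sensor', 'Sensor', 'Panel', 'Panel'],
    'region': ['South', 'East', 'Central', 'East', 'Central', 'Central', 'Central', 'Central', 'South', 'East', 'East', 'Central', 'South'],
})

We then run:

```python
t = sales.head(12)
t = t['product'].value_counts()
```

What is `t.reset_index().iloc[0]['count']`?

take first 12 rows:
    units product   region
0      28  Sensor    South
1      54  Sensor     East
2      61   Panel  Central
3      44   Panel     East
4      63   Panel  Central
5      10   Panel  Central
6      49  Sensor  Central
7      18  Sensor  Central
8      53  Sensor    South
9      28  Sensor     East
10     26  Sensor     East
11     70   Panel  Central
value_counts of product:
product
Sensor    7
Panel     5
Name: count, dtype: int64
reset_index():
  product  count
0  Sensor      7
1   Panel      5

7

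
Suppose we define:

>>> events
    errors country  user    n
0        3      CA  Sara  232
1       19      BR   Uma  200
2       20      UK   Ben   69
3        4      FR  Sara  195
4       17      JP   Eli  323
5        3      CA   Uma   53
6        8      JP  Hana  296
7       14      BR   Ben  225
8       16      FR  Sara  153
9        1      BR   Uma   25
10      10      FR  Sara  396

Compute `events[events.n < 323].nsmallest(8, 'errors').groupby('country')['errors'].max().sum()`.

46

filter rows where n < 323:
   errors country  user    n
0       3      CA  Sara  232
1      19      BR   Uma  200
2      20      UK   Ben   69
3       4      FR  Sara  195
5       3      CA   Uma   53
6       8      JP  Hana  296
7      14      BR   Ben  225
8      16      FR  Sara  153
9       1      BR   Uma   25
take 8 rows with smallest errors:
   errors country  user    n
9       1      BR   Uma   25
0       3      CA  Sara  232
5       3      CA   Uma   53
3       4      FR  Sara  195
6       8      JP  Hana  296
7      14      BR   Ben  225
8      16      FR  Sara  153
1      19      BR   Uma  200
group by country, max of errors:
country
BR    19
CA     3
FR    16
JP     8
Name: errors, dtype: int64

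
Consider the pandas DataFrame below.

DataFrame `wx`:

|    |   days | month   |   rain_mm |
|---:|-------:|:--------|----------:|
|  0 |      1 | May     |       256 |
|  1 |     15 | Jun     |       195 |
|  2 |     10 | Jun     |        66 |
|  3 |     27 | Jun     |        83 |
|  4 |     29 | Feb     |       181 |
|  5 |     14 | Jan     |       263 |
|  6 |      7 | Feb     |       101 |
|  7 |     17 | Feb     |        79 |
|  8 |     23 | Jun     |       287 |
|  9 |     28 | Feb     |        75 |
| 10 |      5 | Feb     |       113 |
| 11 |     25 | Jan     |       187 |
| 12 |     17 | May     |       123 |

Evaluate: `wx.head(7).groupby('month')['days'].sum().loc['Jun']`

52

take first 7 rows:
   days month  rain_mm
0     1   May      256
1    15   Jun      195
2    10   Jun       66
3    27   Jun       83
4    29   Feb      181
5    14   Jan      263
6     7   Feb      101
group by month, sum of days:
month
Feb    36
Jan    14
Jun    52
May     1
Name: days, dtype: int64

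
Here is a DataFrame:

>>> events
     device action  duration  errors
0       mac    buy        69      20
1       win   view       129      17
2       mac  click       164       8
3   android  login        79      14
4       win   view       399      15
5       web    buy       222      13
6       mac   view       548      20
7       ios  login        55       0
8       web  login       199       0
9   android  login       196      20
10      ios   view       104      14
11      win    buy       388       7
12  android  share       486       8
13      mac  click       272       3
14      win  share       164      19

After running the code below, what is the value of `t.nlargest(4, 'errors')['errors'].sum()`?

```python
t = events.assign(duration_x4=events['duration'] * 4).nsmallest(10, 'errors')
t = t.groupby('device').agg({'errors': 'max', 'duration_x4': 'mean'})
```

56

add column duration_x4 = events['duration'] * 4:
     device action  duration  errors  duration_x4
0       mac    buy        69      20          276
1       win   view       129      17          516
2       mac  click       164       8          656
3   android  login        79      14          316
4       win   view       399      15         1596
5       web    buy       222      13          888
6       mac   view       548      20         2192
7       ios  login        55       0          220
8       web  login       199       0          796
9   android  login       196      20          784
10      ios   view       104      14          416
11      win    buy       388       7         1552
12  android  share       486       8         1944
13      mac  click       272       3         1088
14      win  share       164      19          656
take 10 rows with smallest errors:
     device action  duration  errors  duration_x4
7       ios  login        55       0          220
8       web  login       199       0          796
13      mac  click       272       3         1088
11      win    buy       388       7         1552
2       mac  click       164       8          656
12  android  share       486       8         1944
5       web    buy       222      13          888
3   android  login        79      14          316
10      ios   view       104      14          416
4       win   view       399      15         1596
group by device: max(errors), mean(duration_x4):
         errors  duration_x4
device                      
android      14       1130.0
ios          14        318.0
mac           8        872.0
web          13        842.0
win          15       1574.0
take 4 rows with largest errors:
         errors  duration_x4
device                      
win          15       1574.0
android      14       1130.0
ios          14        318.0
web          13        842.0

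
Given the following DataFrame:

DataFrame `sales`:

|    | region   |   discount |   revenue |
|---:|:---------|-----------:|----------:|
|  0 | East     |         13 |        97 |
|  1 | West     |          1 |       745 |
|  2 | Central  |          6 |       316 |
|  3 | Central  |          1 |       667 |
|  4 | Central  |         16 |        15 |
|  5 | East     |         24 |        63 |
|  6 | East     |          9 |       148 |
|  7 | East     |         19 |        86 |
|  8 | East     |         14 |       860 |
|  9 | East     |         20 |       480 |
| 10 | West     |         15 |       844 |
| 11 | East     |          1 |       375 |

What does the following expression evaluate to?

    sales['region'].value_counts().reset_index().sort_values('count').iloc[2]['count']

value_counts of region:
region
East       7
Central    3
West       2
Name: count, dtype: int64
reset_index():
    region  count
0     East      7
1  Central      3
2     West      2
sort by count:
    region  count
2     West      2
1  Central      3
0     East      7
Reading off the value at position 2, column 'count', we get 7.

7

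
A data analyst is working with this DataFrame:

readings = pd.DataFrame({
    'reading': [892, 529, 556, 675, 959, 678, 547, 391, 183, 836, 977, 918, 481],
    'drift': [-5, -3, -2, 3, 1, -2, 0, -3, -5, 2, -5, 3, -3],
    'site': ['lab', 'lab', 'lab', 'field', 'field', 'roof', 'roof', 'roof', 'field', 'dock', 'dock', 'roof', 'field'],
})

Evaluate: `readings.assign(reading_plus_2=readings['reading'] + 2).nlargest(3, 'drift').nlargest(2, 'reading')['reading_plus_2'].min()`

add column reading_plus_2 = readings['reading'] + 2:
    reading  drift   site  reading_plus_2
0       892     -5    lab             894
1       529     -3    lab             531
2       556     -2    lab             558
3       675      3  field             677
4       959      1  field             961
5       678     -2   roof             680
6       547      0   roof             549
7       391     -3   roof             393
8       183     -5  field             185
9       836      2   dock             838
10      977     -5   dock             979
11      918      3   roof             920
12      481     -3  field             483
take 3 rows with largest drift:
    reading  drift   site  reading_plus_2
3       675      3  field             677
11      918      3   roof             920
9       836      2   dock             838
take 2 rows with largest reading:
    reading  drift  site  reading_plus_2
11      918      3  roof             920
9       836      2  dock             838

838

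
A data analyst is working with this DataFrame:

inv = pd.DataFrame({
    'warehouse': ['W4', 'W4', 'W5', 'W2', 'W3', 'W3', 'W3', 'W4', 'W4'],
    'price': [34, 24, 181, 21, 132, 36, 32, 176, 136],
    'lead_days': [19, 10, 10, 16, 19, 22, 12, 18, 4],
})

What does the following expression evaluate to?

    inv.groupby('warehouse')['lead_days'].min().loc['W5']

group by warehouse, min of lead_days:
warehouse
W2    16
W3    12
W4     4
W5    10
Name: lead_days, dtype: int64

10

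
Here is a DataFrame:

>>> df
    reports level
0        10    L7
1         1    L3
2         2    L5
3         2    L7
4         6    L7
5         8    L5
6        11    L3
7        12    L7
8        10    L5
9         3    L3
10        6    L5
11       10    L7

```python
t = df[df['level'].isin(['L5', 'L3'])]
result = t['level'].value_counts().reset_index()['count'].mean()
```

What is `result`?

filter rows where level in ['L5', 'L3']:
    reports level
1         1    L3
2         2    L5
5         8    L5
6        11    L3
8        10    L5
9         3    L3
10        6    L5
value_counts of level:
level
L5    4
L3    3
Name: count, dtype: int64
reset_index():
  level  count
0    L5      4
1    L3      3

3.5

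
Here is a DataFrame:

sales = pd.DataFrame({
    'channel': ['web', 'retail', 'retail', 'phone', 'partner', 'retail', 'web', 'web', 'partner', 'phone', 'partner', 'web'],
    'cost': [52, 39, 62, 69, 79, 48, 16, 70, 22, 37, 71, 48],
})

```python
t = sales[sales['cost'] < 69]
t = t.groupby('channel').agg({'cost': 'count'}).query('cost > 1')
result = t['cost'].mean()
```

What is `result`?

3.0

filter rows where cost < 69:
    channel  cost
0       web    52
1    retail    39
2    retail    62
5    retail    48
6       web    16
8   partner    22
9     phone    37
11      web    48
group by channel, count of cost:
         cost
channel      
partner     1
phone       1
retail      3
web         3
filter rows where cost > 1:
         cost
channel      
retail      3
web         3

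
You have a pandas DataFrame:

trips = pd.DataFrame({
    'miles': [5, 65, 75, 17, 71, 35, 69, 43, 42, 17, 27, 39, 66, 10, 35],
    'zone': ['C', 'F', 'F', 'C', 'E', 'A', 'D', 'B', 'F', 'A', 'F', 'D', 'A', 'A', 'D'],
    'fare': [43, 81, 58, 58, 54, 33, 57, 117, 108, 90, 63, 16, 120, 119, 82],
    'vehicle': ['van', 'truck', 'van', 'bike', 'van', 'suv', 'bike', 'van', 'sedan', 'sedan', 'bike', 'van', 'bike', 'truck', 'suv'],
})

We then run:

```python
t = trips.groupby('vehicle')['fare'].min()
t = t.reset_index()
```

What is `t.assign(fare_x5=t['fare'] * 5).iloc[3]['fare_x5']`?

405

group by vehicle, min of fare:
vehicle
bike     57
sedan    90
suv      33
truck    81
van      16
Name: fare, dtype: int64
reset_index():
  vehicle  fare
0    bike    57
1   sedan    90
2     suv    33
3   truck    81
4     van    16
add column fare_x5 = t['fare'] * 5:
  vehicle  fare  fare_x5
0    bike    57      285
1   sedan    90      450
2     suv    33      165
3   truck    81      405
4     van    16       80
The value at position 3, column 'fare_x5' is 405.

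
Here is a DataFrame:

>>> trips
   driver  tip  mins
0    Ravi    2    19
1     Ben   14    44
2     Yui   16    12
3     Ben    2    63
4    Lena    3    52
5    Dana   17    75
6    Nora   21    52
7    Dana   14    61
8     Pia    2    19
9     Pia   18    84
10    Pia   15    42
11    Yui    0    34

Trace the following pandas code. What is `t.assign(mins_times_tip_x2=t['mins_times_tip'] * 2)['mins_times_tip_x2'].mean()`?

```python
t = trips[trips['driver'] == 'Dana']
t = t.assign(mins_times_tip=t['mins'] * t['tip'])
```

2129.0

filter rows where driver == 'Dana':
  driver  tip  mins
5   Dana   17    75
7   Dana   14    61
add column mins_times_tip = t['mins'] * t['tip']:
  driver  tip  mins  mins_times_tip
5   Dana   17    75            1275
7   Dana   14    61             854
add column mins_times_tip_x2 = t['mins_times_tip'] * 2:
  driver  tip  mins  mins_times_tip  mins_times_tip_x2
5   Dana   17    75            1275               2550
7   Dana   14    61             854               1708
Reading off the mean of column 'mins_times_tip_x2', we get 2129.0.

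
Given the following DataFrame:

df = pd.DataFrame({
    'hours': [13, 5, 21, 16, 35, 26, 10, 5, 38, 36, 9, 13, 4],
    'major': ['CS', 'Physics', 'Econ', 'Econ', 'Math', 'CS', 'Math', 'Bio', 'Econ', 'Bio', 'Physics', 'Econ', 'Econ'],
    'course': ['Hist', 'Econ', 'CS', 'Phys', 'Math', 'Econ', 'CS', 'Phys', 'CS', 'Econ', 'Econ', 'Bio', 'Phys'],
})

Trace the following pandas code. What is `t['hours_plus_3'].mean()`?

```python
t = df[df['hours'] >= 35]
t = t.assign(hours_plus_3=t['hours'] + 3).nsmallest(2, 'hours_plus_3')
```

filter rows where hours >= 35:
   hours major course
4     35  Math   Math
8     38  Econ     CS
9     36   Bio   Econ
add column hours_plus_3 = t['hours'] + 3:
   hours major course  hours_plus_3
4     35  Math   Math            38
8     38  Econ     CS            41
9     36   Bio   Econ            39
take 2 rows with smallest hours_plus_3:
   hours major course  hours_plus_3
4     35  Math   Math            38
9     36   Bio   Econ            39
So mean() = 38.5.

38.5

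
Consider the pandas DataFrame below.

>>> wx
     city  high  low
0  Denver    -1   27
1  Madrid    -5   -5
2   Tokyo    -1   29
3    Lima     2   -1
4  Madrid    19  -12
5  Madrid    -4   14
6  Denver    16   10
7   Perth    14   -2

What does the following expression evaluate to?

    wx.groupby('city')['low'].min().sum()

group by city, min of low:
city
Denver    10
Lima      -1
Madrid   -12
Perth     -2
Tokyo     29
Name: low, dtype: int64

24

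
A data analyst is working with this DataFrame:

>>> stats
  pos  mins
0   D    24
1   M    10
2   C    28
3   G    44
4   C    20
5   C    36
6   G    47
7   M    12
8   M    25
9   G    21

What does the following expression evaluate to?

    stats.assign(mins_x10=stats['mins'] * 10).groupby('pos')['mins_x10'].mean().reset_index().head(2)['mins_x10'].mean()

260.0

add column mins_x10 = stats['mins'] * 10:
  pos  mins  mins_x10
0   D    24       240
1   M    10       100
2   C    28       280
3   G    44       440
4   C    20       200
5   C    36       360
6   G    47       470
7   M    12       120
8   M    25       250
9   G    21       210
group by pos, mean of mins_x10:
pos
C    280.000000
D    240.000000
G    373.333333
M    156.666667
Name: mins_x10, dtype: float64
reset_index():
  pos    mins_x10
0   C  280.000000
1   D  240.000000
2   G  373.333333
3   M  156.666667
take first 2 rows:
  pos  mins_x10
0   C     280.0
1   D     240.0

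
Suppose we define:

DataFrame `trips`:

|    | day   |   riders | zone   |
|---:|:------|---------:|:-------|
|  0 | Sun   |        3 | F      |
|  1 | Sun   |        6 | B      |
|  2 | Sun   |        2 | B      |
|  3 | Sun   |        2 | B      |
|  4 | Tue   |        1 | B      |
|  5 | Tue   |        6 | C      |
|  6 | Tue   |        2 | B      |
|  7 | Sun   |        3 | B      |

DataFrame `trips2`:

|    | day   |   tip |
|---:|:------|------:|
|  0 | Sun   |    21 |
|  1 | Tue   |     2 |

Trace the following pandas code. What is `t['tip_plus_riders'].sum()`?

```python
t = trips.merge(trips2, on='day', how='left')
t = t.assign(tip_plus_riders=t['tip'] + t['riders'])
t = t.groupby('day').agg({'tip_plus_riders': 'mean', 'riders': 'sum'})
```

29.2

merge on 'day' (how='left') → 8 rows:
   day  riders zone  tip
0  Sun       3    F   21
1  Sun       6    B   21
2  Sun       2    B   21
3  Sun       2    B   21
4  Tue       1    B    2
5  Tue       6    C    2
6  Tue       2    B    2
7  Sun       3    B   21
add column tip_plus_riders = t['tip'] + t['riders']:
   day  riders zone  tip  tip_plus_riders
0  Sun       3    F   21               24
1  Sun       6    B   21               27
2  Sun       2    B   21               23
3  Sun       2    B   21               23
4  Tue       1    B    2                3
5  Tue       6    C    2                8
6  Tue       2    B    2                4
7  Sun       3    B   21               24
group by day: mean(tip_plus_riders), sum(riders):
     tip_plus_riders  riders
day                         
Sun             24.2      16
Tue              5.0       9
sum of column 'tip_plus_riders' → 29.2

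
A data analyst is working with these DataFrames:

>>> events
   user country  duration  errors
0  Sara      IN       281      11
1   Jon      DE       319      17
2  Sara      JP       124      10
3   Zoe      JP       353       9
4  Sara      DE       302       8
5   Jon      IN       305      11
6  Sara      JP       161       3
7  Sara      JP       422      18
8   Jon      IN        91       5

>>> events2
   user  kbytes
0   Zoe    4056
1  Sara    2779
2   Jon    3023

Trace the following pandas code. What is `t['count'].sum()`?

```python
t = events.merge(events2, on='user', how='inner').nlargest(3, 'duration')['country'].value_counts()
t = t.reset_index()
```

merge on 'user' (how='inner') → 9 rows:
   user country  duration  errors  kbytes
0  Sara      IN       281      11    2779
1   Jon      DE       319      17    3023
2  Sara      JP       124      10    2779
3   Zoe      JP       353       9    4056
4  Sara      DE       302       8    2779
5   Jon      IN       305      11    3023
6  Sara      JP       161       3    2779
7  Sara      JP       422      18    2779
8   Jon      IN        91       5    3023
take 3 rows with largest duration:
   user country  duration  errors  kbytes
7  Sara      JP       422      18    2779
3   Zoe      JP       353       9    4056
1   Jon      DE       319      17    3023
value_counts of country:
country
JP    2
DE    1
Name: count, dtype: int64
reset_index():
  country  count
0      JP      2
1      DE      1
So sum() = 3.

3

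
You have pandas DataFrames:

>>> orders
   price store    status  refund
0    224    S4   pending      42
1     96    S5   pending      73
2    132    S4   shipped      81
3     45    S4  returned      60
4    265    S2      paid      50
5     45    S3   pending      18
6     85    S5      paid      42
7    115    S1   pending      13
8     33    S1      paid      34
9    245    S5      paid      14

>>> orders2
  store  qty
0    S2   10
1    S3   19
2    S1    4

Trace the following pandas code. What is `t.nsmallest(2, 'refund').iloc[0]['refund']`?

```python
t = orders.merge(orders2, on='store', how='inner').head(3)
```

13

merge on 'store' (how='inner') → 4 rows:
   price store   status  refund  qty
0    265    S2     paid      50   10
1     45    S3  pending      18   19
2    115    S1  pending      13    4
3     33    S1     paid      34    4
take first 3 rows:
   price store   status  refund  qty
0    265    S2     paid      50   10
1     45    S3  pending      18   19
2    115    S1  pending      13    4
take 2 rows with smallest refund:
   price store   status  refund  qty
2    115    S1  pending      13    4
1     45    S3  pending      18   19
Taking the value at position 0, column 'refund' gives 13.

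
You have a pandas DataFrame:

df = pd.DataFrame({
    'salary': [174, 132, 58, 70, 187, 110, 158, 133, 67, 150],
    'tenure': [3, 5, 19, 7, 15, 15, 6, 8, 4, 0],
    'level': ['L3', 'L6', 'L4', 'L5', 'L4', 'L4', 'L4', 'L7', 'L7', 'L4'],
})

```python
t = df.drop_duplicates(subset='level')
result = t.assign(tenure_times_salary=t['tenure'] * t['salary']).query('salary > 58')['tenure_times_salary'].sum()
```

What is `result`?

drop duplicate level (keep=first):
   salary  tenure level
0     174       3    L3
1     132       5    L6
2      58      19    L4
3      70       7    L5
7     133       8    L7
add column tenure_times_salary = t['tenure'] * t['salary']:
   salary  tenure level  tenure_times_salary
0     174       3    L3                  522
1     132       5    L6                  660
2      58      19    L4                 1102
3      70       7    L5                  490
7     133       8    L7                 1064
filter rows where salary > 58:
   salary  tenure level  tenure_times_salary
0     174       3    L3                  522
1     132       5    L6                  660
3      70       7    L5                  490
7     133       8    L7                 1064

2736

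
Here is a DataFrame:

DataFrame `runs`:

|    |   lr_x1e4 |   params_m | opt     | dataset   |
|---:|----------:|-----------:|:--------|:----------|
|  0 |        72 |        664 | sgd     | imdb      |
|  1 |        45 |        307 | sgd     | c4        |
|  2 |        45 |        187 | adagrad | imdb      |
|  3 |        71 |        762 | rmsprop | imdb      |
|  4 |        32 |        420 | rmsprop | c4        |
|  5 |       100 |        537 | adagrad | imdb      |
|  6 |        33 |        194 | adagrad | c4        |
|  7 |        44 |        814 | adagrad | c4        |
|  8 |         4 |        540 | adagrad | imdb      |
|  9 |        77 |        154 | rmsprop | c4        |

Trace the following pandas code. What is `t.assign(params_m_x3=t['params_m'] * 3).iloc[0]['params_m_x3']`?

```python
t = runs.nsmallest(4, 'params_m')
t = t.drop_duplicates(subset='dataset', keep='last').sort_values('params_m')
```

take 4 rows with smallest params_m:
   lr_x1e4  params_m      opt dataset
9       77       154  rmsprop      c4
2       45       187  adagrad    imdb
6       33       194  adagrad      c4
1       45       307      sgd      c4
drop duplicate dataset (keep=last):
   lr_x1e4  params_m      opt dataset
2       45       187  adagrad    imdb
1       45       307      sgd      c4
sort by params_m:
   lr_x1e4  params_m      opt dataset
2       45       187  adagrad    imdb
1       45       307      sgd      c4
add column params_m_x3 = t['params_m'] * 3:
   lr_x1e4  params_m      opt dataset  params_m_x3
2       45       187  adagrad    imdb          561
1       45       307      sgd      c4          921
Then the value at position 0, column 'params_m_x3': 561

561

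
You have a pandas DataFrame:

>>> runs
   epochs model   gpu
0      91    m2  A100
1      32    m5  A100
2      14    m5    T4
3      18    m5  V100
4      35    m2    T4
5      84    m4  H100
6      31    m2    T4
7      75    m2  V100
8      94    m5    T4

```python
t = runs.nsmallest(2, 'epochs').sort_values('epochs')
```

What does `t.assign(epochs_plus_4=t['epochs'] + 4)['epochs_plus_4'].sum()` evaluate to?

40

take 2 rows with smallest epochs:
   epochs model   gpu
2      14    m5    T4
3      18    m5  V100
sort by epochs:
   epochs model   gpu
2      14    m5    T4
3      18    m5  V100
add column epochs_plus_4 = t['epochs'] + 4:
   epochs model   gpu  epochs_plus_4
2      14    m5    T4             18
3      18    m5  V100             22
Finally, sum of column 'epochs_plus_4' = 40.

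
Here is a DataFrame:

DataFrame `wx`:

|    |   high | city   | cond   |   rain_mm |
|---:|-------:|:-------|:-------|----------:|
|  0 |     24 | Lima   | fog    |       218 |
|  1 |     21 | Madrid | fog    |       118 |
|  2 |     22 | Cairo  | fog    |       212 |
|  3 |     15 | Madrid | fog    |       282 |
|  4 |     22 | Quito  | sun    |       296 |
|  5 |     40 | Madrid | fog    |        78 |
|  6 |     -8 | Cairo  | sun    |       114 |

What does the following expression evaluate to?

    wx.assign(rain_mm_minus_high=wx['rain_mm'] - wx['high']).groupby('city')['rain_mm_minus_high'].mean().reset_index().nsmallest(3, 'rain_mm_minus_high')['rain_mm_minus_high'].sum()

484.0

add column rain_mm_minus_high = wx['rain_mm'] - wx['high']:
   high    city cond  rain_mm  rain_mm_minus_high
0    24    Lima  fog      218                 194
1    21  Madrid  fog      118                  97
2    22   Cairo  fog      212                 190
3    15  Madrid  fog      282                 267
4    22   Quito  sun      296                 274
5    40  Madrid  fog       78                  38
6    -8   Cairo  sun      114                 122
group by city, mean of rain_mm_minus_high:
city
Cairo     156.0
Lima      194.0
Madrid    134.0
Quito     274.0
Name: rain_mm_minus_high, dtype: float64
reset_index():
     city  rain_mm_minus_high
0   Cairo               156.0
1    Lima               194.0
2  Madrid               134.0
3   Quito               274.0
take 3 rows with smallest rain_mm_minus_high:
     city  rain_mm_minus_high
2  Madrid               134.0
0   Cairo               156.0
1    Lima               194.0
Finally, sum of column 'rain_mm_minus_high' = 484.0.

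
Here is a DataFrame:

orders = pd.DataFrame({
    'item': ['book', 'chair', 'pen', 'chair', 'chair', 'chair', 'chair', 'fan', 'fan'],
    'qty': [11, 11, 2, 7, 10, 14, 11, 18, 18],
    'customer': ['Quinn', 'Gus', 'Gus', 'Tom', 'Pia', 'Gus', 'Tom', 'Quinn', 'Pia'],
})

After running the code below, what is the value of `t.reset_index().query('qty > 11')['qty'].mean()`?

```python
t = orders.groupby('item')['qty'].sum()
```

44.5

group by item, sum of qty:
item
book     11
chair    53
fan      36
pen       2
Name: qty, dtype: int64
reset_index():
    item  qty
0   book   11
1  chair   53
2    fan   36
3    pen    2
filter rows where qty > 11:
    item  qty
1  chair   53
2    fan   36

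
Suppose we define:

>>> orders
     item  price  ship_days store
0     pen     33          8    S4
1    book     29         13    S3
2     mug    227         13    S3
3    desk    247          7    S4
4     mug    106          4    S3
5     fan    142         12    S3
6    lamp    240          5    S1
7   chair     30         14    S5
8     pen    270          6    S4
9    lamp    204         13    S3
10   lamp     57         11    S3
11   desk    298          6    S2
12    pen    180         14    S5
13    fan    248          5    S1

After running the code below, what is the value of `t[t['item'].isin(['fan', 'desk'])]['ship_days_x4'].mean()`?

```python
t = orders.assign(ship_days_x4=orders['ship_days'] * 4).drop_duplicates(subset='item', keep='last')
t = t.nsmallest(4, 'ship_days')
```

add column ship_days_x4 = orders['ship_days'] * 4:
     item  price  ship_days store  ship_days_x4
0     pen     33          8    S4            32
1    book     29         13    S3            52
2     mug    227         13    S3            52
3    desk    247          7    S4            28
4     mug    106          4    S3            16
5     fan    142         12    S3            48
6    lamp    240          5    S1            20
7   chair     30         14    S5            56
8     pen    270          6    S4            24
9    lamp    204         13    S3            52
10   lamp     57         11    S3            44
11   desk    298          6    S2            24
12    pen    180         14    S5            56
13    fan    248          5    S1            20
drop duplicate item (keep=last):
     item  price  ship_days store  ship_days_x4
1    book     29         13    S3            52
4     mug    106          4    S3            16
7   chair     30         14    S5            56
10   lamp     57         11    S3            44
11   desk    298          6    S2            24
12    pen    180         14    S5            56
13    fan    248          5    S1            20
take 4 rows with smallest ship_days:
    item  price  ship_days store  ship_days_x4
4    mug    106          4    S3            16
13   fan    248          5    S1            20
11  desk    298          6    S2            24
10  lamp     57         11    S3            44
filter rows where item in ['fan', 'desk']:
    item  price  ship_days store  ship_days_x4
13   fan    248          5    S1            20
11  desk    298          6    S2            24

22.0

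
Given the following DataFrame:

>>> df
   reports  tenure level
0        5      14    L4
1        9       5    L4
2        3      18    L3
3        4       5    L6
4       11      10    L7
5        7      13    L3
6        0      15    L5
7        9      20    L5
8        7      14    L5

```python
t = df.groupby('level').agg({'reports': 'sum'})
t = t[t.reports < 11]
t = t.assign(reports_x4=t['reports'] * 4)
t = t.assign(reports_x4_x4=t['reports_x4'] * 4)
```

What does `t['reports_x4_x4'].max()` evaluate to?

160

group by level, sum of reports:
       reports
level         
L3          10
L4          14
L5          16
L6           4
L7          11
filter rows where reports < 11:
       reports
level         
L3          10
L6           4
add column reports_x4 = t['reports'] * 4:
       reports  reports_x4
level                     
L3          10          40
L6           4          16
add column reports_x4_x4 = t['reports_x4'] * 4:
       reports  reports_x4  reports_x4_x4
level                                    
L3          10          40            160
L6           4          16             64
Taking the max of column 'reports_x4_x4' gives 160.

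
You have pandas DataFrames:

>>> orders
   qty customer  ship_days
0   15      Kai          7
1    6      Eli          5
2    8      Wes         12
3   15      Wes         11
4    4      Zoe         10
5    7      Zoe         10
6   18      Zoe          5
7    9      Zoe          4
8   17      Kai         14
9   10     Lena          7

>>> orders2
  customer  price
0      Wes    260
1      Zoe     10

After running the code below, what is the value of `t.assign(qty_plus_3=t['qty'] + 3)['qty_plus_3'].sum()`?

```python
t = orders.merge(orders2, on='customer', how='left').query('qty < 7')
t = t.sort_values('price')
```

merge on 'customer' (how='left') → 10 rows:
   qty customer  ship_days  price
0   15      Kai          7    NaN
1    6      Eli          5    NaN
2    8      Wes         12  260.0
3   15      Wes         11  260.0
4    4      Zoe         10   10.0
5    7      Zoe         10   10.0
6   18      Zoe          5   10.0
7    9      Zoe          4   10.0
8   17      Kai         14    NaN
9   10     Lena          7    NaN
filter rows where qty < 7:
   qty customer  ship_days  price
1    6      Eli          5    NaN
4    4      Zoe         10   10.0
sort by price:
   qty customer  ship_days  price
4    4      Zoe         10   10.0
1    6      Eli          5    NaN
add column qty_plus_3 = t['qty'] + 3:
   qty customer  ship_days  price  qty_plus_3
4    4      Zoe         10   10.0           7
1    6      Eli          5    NaN           9
Finally, sum of column 'qty_plus_3' = 16.

16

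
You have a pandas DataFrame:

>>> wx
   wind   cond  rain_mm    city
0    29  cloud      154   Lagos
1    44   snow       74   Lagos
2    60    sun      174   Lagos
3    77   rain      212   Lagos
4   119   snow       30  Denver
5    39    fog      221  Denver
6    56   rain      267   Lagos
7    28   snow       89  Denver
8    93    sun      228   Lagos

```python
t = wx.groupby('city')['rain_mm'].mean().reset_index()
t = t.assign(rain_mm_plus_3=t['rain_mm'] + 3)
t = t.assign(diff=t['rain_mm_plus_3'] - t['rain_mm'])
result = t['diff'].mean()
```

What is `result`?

group by city, mean of rain_mm:
city
Denver    113.333333
Lagos     184.833333
Name: rain_mm, dtype: float64
reset_index():
     city     rain_mm
0  Denver  113.333333
1   Lagos  184.833333
add column rain_mm_plus_3 = t['rain_mm'] + 3:
     city     rain_mm  rain_mm_plus_3
0  Denver  113.333333      116.333333
1   Lagos  184.833333      187.833333
add column diff = t['rain_mm_plus_3'] - t['rain_mm']:
     city     rain_mm  rain_mm_plus_3  diff
0  Denver  113.333333      116.333333   3.0
1   Lagos  184.833333      187.833333   3.0
So mean() = 3.0.

3.0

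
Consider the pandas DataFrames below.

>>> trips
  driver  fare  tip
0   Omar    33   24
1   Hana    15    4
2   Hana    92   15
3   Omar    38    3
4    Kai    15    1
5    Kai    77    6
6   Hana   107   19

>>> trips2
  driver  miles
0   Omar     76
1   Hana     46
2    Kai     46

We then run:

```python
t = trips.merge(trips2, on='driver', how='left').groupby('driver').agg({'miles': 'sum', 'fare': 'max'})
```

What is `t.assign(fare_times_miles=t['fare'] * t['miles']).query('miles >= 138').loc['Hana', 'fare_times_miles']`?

14766

merge on 'driver' (how='left') → 7 rows:
  driver  fare  tip  miles
0   Omar    33   24     76
1   Hana    15    4     46
2   Hana    92   15     46
3   Omar    38    3     76
4    Kai    15    1     46
5    Kai    77    6     46
6   Hana   107   19     46
group by driver: sum(miles), max(fare):
        miles  fare
driver             
Hana      138   107
Kai        92    77
Omar      152    38
add column fare_times_miles = t['fare'] * t['miles']:
        miles  fare  fare_times_miles
driver                               
Hana      138   107             14766
Kai        92    77              7084
Omar      152    38              5776
filter rows where miles >= 138:
        miles  fare  fare_times_miles
driver                               
Hana      138   107             14766
Omar      152    38              5776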